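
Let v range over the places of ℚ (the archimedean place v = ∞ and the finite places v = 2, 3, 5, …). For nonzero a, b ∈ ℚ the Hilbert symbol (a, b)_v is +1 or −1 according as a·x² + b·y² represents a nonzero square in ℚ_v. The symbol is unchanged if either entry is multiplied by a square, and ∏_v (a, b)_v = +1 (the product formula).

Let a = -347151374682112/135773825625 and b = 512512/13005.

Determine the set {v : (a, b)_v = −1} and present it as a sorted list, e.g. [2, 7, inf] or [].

[2, 5, 7, 13]

Mod squares: a ≡ -2002, b ≡ 10010. Check v ∈ {∞, 2, 3, 5, 7, 11, 13, 17}.
v=11: a=11^3·(≡9), b=11^1·(≡6) mod 11; (9|11)=+1, (6|11)=-1; (−1)^{3·1·5}·(+1)^1·(-1)^3 = +1.
v=7: a=7^3·(≡1), b=7^1·(≡4) mod 7; (1|7)=+1, (4|7)=+1; (−1)^{3·1·3}·(+1)^1·(+1)^3 = -1.
v=3: a=3^-2·(≡2), b=3^-2·(≡2) mod 3; (2|3)=-1, (2|3)=-1; (−1)^{-2·-2·1}·(-1)^-2·(-1)^-2 = +1.
v=17: a=17^-6·(≡15), b=17^-2·(≡12) mod 17; (15|17)=+1, (12|17)=-1; (−1)^{-6·-2·8}·(+1)^-2·(-1)^-6 = +1.
v=13: a=13^5·(≡8), b=13^1·(≡12) mod 13; (8|13)=-1, (12|13)=+1; (−1)^{5·1·6}·(-1)^1·(+1)^5 = -1.
v=5: a=5^-4·(≡3), b=5^-1·(≡2) mod 5; (3|5)=-1, (2|5)=-1; (−1)^{-4·-1·2}·(-1)^-1·(-1)^-4 = -1.
v=2: v_2(a)=11, v_2(b)=9; units ≡ 7, 5 (mod 8); ε·ε+αω+βω = 1·0+11·1+9·0 ≡ 1  ⇒  (a,b)_2 = -1.
v=∞: -2002 < 0 and 10010 > 0  ⇒  (a,b)_∞ = +1.
Ram(-2002, 10010) = {2, 5, 7, 13}; no ℚ_2-point on the conic.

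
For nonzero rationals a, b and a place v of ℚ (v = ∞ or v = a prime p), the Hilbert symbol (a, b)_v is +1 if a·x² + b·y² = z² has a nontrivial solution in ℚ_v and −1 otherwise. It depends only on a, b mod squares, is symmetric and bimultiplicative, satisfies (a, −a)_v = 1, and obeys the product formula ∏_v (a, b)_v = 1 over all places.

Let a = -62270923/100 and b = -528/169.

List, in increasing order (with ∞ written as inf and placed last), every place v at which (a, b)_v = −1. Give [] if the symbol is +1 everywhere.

Mod squares: a ≡ -368467, b ≡ -33. Check v ∈ {∞, 2, 3, 5, 11, 13, 19, 41, 43}.
v=43: a=43^1·(≡21), b=43^0·(≡4) mod 43; (21|43)=+1, (4|43)=+1; (−1)^{1·0·21}·(+1)^0·(+1)^1 = +1.
v=2: v_2(a)=-2, v_2(b)=4; units ≡ 5, 7 (mod 8); ε·ε+αω+βω = 0·1+-2·0+4·1 ≡ 0  ⇒  (a,b)_2 = +1.
v=19: a=19^1·(≡9), b=19^0·(≡17) mod 19; (9|19)=+1, (17|19)=+1; (−1)^{1·0·9}·(+1)^0·(+1)^1 = +1.
v=∞: -368467 < 0 and -33 < 0  ⇒  (a,b)_∞ = -1.
v=3: a=3^0·(≡2), b=3^1·(≡1) mod 3; (2|3)=-1, (1|3)=+1; (−1)^{0·1·1}·(-1)^1·(+1)^0 = -1.
v=5: a=5^-2·(≡3), b=5^0·(≡3) mod 5; (3|5)=-1, (3|5)=-1; (−1)^{-2·0·2}·(-1)^0·(-1)^-2 = +1.
v=41: a=41^1·(≡16), b=41^0·(≡1) mod 41; (16|41)=+1, (1|41)=+1; (−1)^{1·0·20}·(+1)^0·(+1)^1 = +1.
v=11: a=11^1·(≡3), b=11^1·(≡10) mod 11; (3|11)=+1, (10|11)=-1; (−1)^{1·1·5}·(+1)^1·(-1)^1 = +1.
v=13: a=13^2·(≡2), b=13^-2·(≡5) mod 13; (2|13)=-1, (5|13)=-1; (−1)^{2·-2·6}·(-1)^-2·(-1)^2 = +1.
Ram(-368467, -33) = {3, ∞}; no ℚ_3-point on the conic.

[3, inf]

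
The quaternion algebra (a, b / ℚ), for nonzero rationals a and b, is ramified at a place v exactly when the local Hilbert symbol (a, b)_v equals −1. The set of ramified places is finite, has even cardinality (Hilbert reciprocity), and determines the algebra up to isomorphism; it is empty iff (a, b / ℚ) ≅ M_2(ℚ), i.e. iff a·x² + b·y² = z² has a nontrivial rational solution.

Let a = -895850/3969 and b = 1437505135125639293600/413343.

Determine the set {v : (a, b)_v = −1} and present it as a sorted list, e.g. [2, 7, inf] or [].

Mod squares: a ≡ -35834, b ≡ 512582. Check v ∈ {∞, 2, 3, 5, 7, 17, 19, 23, 41, 47}.
v=3: a=3^-4·(≡1), b=3^-10·(≡2) mod 3; (1|3)=+1, (2|3)=-1; (−1)^{-4·-10·1}·(+1)^-10·(-1)^-4 = +1.
v=∞: -35834 < 0 and 512582 > 0  ⇒  (a,b)_∞ = +1.
v=23: a=23^1·(≡8), b=23^4·(≡3) mod 23; (8|23)=+1, (3|23)=+1; (−1)^{1·4·11}·(+1)^4·(+1)^1 = +1.
v=19: a=19^1·(≡15), b=19^3·(≡11) mod 19; (15|19)=-1, (11|19)=+1; (−1)^{1·3·9}·(-1)^3·(+1)^1 = +1.
v=5: a=5^2·(≡4), b=5^2·(≡3) mod 5; (4|5)=+1, (3|5)=-1; (−1)^{2·2·2}·(+1)^2·(-1)^2 = +1.
v=2: v_2(a)=1, v_2(b)=5; units ≡ 3, 3 (mod 8); ε·ε+αω+βω = 1·1+1·1+5·1 ≡ 1  ⇒  (a,b)_2 = -1.
v=17: a=17^0·(≡2), b=17^2·(≡15) mod 17; (2|17)=+1, (15|17)=+1; (−1)^{0·2·8}·(+1)^2·(+1)^0 = +1.
v=41: a=41^1·(≡15), b=41^3·(≡30) mod 41; (15|41)=-1, (30|41)=-1; (−1)^{1·3·20}·(-1)^3·(-1)^1 = +1.
v=47: a=47^0·(≡12), b=47^1·(≡1) mod 47; (12|47)=+1, (1|47)=+1; (−1)^{0·1·23}·(+1)^1·(+1)^0 = +1.
v=7: a=7^-2·(≡6), b=7^-1·(≡3) mod 7; (6|7)=-1, (3|7)=-1; (−1)^{-2·-1·3}·(-1)^-1·(-1)^-2 = -1.
Ram(-35834, 512582) = {2, 7}; no ℚ_2-point on the conic.

[2, 7]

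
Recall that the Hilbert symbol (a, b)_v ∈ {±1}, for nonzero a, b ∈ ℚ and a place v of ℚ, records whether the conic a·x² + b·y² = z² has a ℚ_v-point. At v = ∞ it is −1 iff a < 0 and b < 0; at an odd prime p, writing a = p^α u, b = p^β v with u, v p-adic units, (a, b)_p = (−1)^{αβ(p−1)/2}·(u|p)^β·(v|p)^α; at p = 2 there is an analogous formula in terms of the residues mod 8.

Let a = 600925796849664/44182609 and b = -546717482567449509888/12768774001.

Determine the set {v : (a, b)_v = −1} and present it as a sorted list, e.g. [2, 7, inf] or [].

(a, b) ≡ (6, -13) mod (ℚ^×)²; places V = {2, 3, 11, 13, 17, 23, ∞}.
(a,b)_3: α=15, u≡2; β=22, v≡2 (mod 3); (2|3)=-1, (2|3)=-1; sign (−1)^0·-1^22·-1^15 = -1.
(a,b)_17: α=-4, u≡3; β=-6, v≡8 (mod 17); (3|17)=-1, (8|17)=+1; sign (−1)^0·-1^-6·+1^-4 = +1.
(a,b)_2: α=11, β=16; u≡3, v≡3 (mod 8); ε(u)ε(v)=1·1, αω(v)=11·1, βω(u)=16·1; sum ≡ 0  ⇒  +1.
(a,b)_13: α=2, u≡5; β=3, v≡9 (mod 13); (5|13)=-1, (9|13)=+1; sign (−1)^0·-1^3·+1^2 = -1.
(a,b)_23: α=-2, u≡3; β=-2, v≡15 (mod 23); (3|23)=+1, (15|23)=-1; sign (−1)^0·+1^-2·-1^-2 = +1.
(a,b)_11: α=2, u≡7; β=2, v≡9 (mod 11); (7|11)=-1, (9|11)=+1; sign (−1)^0·-1^2·+1^2 = +1.
(a,b)_∞: sgn(6)=+, sgn(-13)=−, so +1.
|Ram(6, -13)| = 2, even; anisotropic at {3, 13}.

[3, 13]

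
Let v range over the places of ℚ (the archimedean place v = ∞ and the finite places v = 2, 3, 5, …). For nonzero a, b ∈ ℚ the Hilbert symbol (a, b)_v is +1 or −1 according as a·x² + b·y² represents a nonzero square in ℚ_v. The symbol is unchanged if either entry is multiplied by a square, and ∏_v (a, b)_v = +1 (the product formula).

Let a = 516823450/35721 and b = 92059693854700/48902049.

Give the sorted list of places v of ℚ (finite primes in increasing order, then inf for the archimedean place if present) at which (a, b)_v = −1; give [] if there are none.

[2, 11, 17, 31]

Mod squares: a ≡ 12298, b ≡ 3240523. Check v ∈ {∞, 2, 3, 5, 7, 11, 13, 17, 31, 37, 41, 43}.
v=7: a=7^-2·(≡3), b=7^-2·(≡3) mod 7; (3|7)=-1, (3|7)=-1; (−1)^{-2·-2·3}·(-1)^-2·(-1)^-2 = +1.
v=2: v_2(a)=1, v_2(b)=2; units ≡ 5, 3 (mod 8); ε·ε+αω+βω = 0·1+1·1+2·1 ≡ 1  ⇒  (a,b)_2 = -1.
v=31: a=31^0·(≡11), b=31^1·(≡18) mod 31; (11|31)=-1, (18|31)=+1; (−1)^{0·1·15}·(-1)^1·(+1)^0 = -1.
v=11: a=11^1·(≡6), b=11^1·(≡8) mod 11; (6|11)=-1, (8|11)=-1; (−1)^{1·1·5}·(-1)^1·(-1)^1 = -1.
v=3: a=3^-6·(≡1), b=3^-6·(≡1) mod 3; (1|3)=+1, (1|3)=+1; (−1)^{-6·-6·1}·(+1)^-6·(+1)^-6 = +1.
v=17: a=17^0·(≡6), b=17^1·(≡4) mod 17; (6|17)=-1, (4|17)=+1; (−1)^{0·1·8}·(-1)^1·(+1)^0 = -1.
v=13: a=13^1·(≡9), b=13^3·(≡12) mod 13; (9|13)=+1, (12|13)=+1; (−1)^{1·3·6}·(+1)^3·(+1)^1 = +1.
v=37: a=37^0·(≡17), b=37^-2·(≡25) mod 37; (17|37)=-1, (25|37)=+1; (−1)^{0·-2·18}·(-1)^-2·(+1)^0 = +1.
v=43: a=43^1·(≡39), b=43^1·(≡36) mod 43; (39|43)=-1, (36|43)=+1; (−1)^{1·1·21}·(-1)^1·(+1)^1 = +1.
v=∞: 12298 > 0 and 3240523 > 0  ⇒  (a,b)_∞ = +1.
v=41: a=41^2·(≡36), b=41^2·(≡29) mod 41; (36|41)=+1, (29|41)=-1; (−1)^{2·2·20}·(+1)^2·(-1)^2 = +1.
v=5: a=5^2·(≡3), b=5^2·(≡2) mod 5; (3|5)=-1, (2|5)=-1; (−1)^{2·2·2}·(-1)^2·(-1)^2 = +1.
(12298, 3240523 / ℚ) ramifies at {2, 11, 17, 31}: a division algebra.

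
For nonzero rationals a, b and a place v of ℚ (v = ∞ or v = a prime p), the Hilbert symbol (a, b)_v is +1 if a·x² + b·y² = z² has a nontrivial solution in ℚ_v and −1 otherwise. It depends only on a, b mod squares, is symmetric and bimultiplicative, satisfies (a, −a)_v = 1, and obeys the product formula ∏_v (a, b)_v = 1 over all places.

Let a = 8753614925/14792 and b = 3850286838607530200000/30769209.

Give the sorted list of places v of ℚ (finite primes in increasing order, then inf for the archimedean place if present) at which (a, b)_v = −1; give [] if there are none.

[17, 19]

Mod squares: a ≡ 20026, b ≡ 95. Check v ∈ {∞, 2, 3, 5, 11, 17, 19, 31, 43}.
v=19: a=19^1·(≡11), b=19^3·(≡4) mod 19; (11|19)=+1, (4|19)=+1; (−1)^{1·3·9}·(+1)^3·(+1)^1 = -1.
v=3: a=3^0·(≡1), b=3^-2·(≡2) mod 3; (1|3)=+1, (2|3)=-1; (−1)^{0·-2·1}·(+1)^-2·(-1)^0 = +1.
v=43: a=43^-2·(≡6), b=43^-4·(≡15) mod 43; (6|43)=+1, (15|43)=+1; (−1)^{-2·-4·21}·(+1)^-4·(+1)^-2 = +1.
v=5: a=5^2·(≡1), b=5^5·(≡1) mod 5; (1|5)=+1, (1|5)=+1; (−1)^{2·5·2}·(+1)^5·(+1)^2 = +1.
v=11: a=11^2·(≡2), b=11^2·(≡10) mod 11; (2|11)=-1, (10|11)=-1; (−1)^{2·2·5}·(-1)^2·(-1)^2 = +1.
v=31: a=31^1·(≡3), b=31^2·(≡18) mod 31; (3|31)=-1, (18|31)=+1; (−1)^{1·2·15}·(-1)^2·(+1)^1 = +1.
v=2: v_2(a)=-3, v_2(b)=6; units ≡ 5, 7 (mod 8); ε·ε+αω+βω = 0·1+-3·0+6·1 ≡ 0  ⇒  (a,b)_2 = +1.
v=∞: 20026 > 0 and 95 > 0  ⇒  (a,b)_∞ = +1.
v=17: a=17^3·(≡3), b=17^6·(≡12) mod 17; (3|17)=-1, (12|17)=-1; (−1)^{3·6·8}·(-1)^6·(-1)^3 = -1.
(20026, 95 / ℚ) ramifies at {17, 19}: a division algebra.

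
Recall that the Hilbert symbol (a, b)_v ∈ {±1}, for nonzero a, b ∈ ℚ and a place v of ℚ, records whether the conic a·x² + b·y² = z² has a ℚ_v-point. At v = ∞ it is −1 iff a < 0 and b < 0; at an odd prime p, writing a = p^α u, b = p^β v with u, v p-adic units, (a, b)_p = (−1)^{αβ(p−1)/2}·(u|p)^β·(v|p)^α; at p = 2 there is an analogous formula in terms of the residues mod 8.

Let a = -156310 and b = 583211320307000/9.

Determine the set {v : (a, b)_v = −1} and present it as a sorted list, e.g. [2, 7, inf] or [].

[2, 5, 29, 31]

Mod squares: a ≡ -3190, b ≡ 23870. Check v ∈ {∞, 2, 3, 5, 7, 11, 29, 31}.
v=2: v_2(a)=1, v_2(b)=3; units ≡ 5, 7 (mod 8); ε·ε+αω+βω = 0·1+1·0+3·1 ≡ 1  ⇒  (a,b)_2 = -1.
v=7: a=7^2·(≡2), b=7^5·(≡2) mod 7; (2|7)=+1, (2|7)=+1; (−1)^{2·5·3}·(+1)^5·(+1)^2 = +1.
v=∞: -3190 < 0 and 23870 > 0  ⇒  (a,b)_∞ = +1.
v=5: a=5^1·(≡3), b=5^3·(≡4) mod 5; (3|5)=-1, (4|5)=+1; (−1)^{1·3·2}·(-1)^3·(+1)^1 = -1.
v=11: a=11^1·(≡2), b=11^3·(≡5) mod 11; (2|11)=-1, (5|11)=+1; (−1)^{1·3·5}·(-1)^3·(+1)^1 = +1.
v=29: a=29^1·(≡4), b=29^2·(≡15) mod 29; (4|29)=+1, (15|29)=-1; (−1)^{1·2·14}·(+1)^2·(-1)^1 = -1.
v=31: a=31^0·(≡23), b=31^1·(≡23) mod 31; (23|31)=-1, (23|31)=-1; (−1)^{0·1·15}·(-1)^1·(-1)^0 = -1.
v=3: a=3^0·(≡2), b=3^-2·(≡2) mod 3; (2|3)=-1, (2|3)=-1; (−1)^{0·-2·1}·(-1)^-2·(-1)^0 = +1.
(-3190, 23870 / ℚ) ramifies at {2, 5, 29, 31}: a division algebra.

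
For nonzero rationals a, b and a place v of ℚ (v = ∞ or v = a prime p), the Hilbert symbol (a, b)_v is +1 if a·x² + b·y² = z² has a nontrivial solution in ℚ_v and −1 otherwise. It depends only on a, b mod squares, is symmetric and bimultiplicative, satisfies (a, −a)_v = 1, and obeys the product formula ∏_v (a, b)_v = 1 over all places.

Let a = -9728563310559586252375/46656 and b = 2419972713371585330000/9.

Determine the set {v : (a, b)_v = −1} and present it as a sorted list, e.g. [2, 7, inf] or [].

(a, b) ≡ (-707455, 6293) mod (ℚ^×)²; places V = {2, 3, 5, 7, 11, 17, 19, 23, 29, 31, 41, ∞}.
(a,b)_29: α=1, u≡23; β=1, v≡10 (mod 29); (23|29)=+1, (10|29)=-1; sign (−1)^0·+1^1·-1^1 = -1.
(a,b)_∞: sgn(-707455)=−, sgn(6293)=+, so +1.
(a,b)_31: α=0, u≡29; β=3, v≡17 (mod 31); (29|31)=-1, (17|31)=-1; sign (−1)^0·-1^3·-1^0 = -1.
(a,b)_17: α=3, u≡13; β=2, v≡6 (mod 17); (13|17)=+1, (6|17)=-1; sign (−1)^0·+1^2·-1^3 = -1.
(a,b)_7: α=3, u≡4; β=3, v≡3 (mod 7); (4|7)=+1, (3|7)=-1; sign (−1)^1·+1^3·-1^3 = +1.
(a,b)_3: α=-6, u≡2; β=-2, v≡2 (mod 3); (2|3)=-1, (2|3)=-1; sign (−1)^0·-1^-2·-1^-6 = +1.
(a,b)_23: α=2, u≡12; β=0, v≡10 (mod 23); (12|23)=+1, (10|23)=-1; sign (−1)^0·+1^0·-1^2 = +1.
(a,b)_2: α=-6, β=4; u≡1, v≡5 (mod 8); ε(u)ε(v)=0·0, αω(v)=-6·1, βω(u)=4·0; sum ≡ 0  ⇒  +1.
(a,b)_41: α=3, u≡7; β=4, v≡23 (mod 41); (7|41)=-1, (23|41)=+1; sign (−1)^0·-1^4·+1^3 = +1.
(a,b)_11: α=2, u≡8; β=0, v≡1 (mod 11); (8|11)=-1, (1|11)=+1; sign (−1)^0·-1^0·+1^2 = +1.
(a,b)_5: α=3, u≡1; β=4, v≡2 (mod 5); (1|5)=+1, (2|5)=-1; sign (−1)^0·+1^4·-1^3 = -1.
(a,b)_19: α=2, u≡12; β=0, v≡6 (mod 19); (12|19)=-1, (6|19)=+1; sign (−1)^0·-1^0·+1^2 = +1.
|Ram(-707455, 6293)| = 4, even; anisotropic at {5, 17, 29, 31}.

[5, 17, 29, 31]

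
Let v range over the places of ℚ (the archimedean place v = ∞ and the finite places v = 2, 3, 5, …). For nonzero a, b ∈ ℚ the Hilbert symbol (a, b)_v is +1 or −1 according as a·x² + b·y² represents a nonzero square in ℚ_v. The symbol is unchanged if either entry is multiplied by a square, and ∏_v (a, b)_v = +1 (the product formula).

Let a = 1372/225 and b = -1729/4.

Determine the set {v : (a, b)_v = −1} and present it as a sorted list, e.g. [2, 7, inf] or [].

(a, b) ≡ (7, -1729) mod (ℚ^×)²; places V = {2, 3, 5, 7, 13, 19, ∞}.
(a,b)_19: α=0, u≡5; β=1, v≡1 (mod 19); (5|19)=+1, (1|19)=+1; sign (−1)^0·+1^1·+1^0 = +1.
(a,b)_2: α=2, β=-2; u≡7, v≡7 (mod 8); ε(u)ε(v)=1·1, αω(v)=2·0, βω(u)=-2·0; sum ≡ 1  ⇒  -1.
(a,b)_7: α=3, u≡4; β=1, v≡3 (mod 7); (4|7)=+1, (3|7)=-1; sign (−1)^1·+1^1·-1^3 = +1.
(a,b)_∞: sgn(7)=+, sgn(-1729)=−, so +1.
(a,b)_5: α=-2, u≡3; β=0, v≡4 (mod 5); (3|5)=-1, (4|5)=+1; sign (−1)^0·-1^0·+1^-2 = +1.
(a,b)_13: α=0, u≡5; β=1, v≡9 (mod 13); (5|13)=-1, (9|13)=+1; sign (−1)^0·-1^1·+1^0 = -1.
(a,b)_3: α=-2, u≡1; β=0, v≡2 (mod 3); (1|3)=+1, (2|3)=-1; sign (−1)^0·+1^0·-1^-2 = +1.
|Ram(7, -1729)| = 2, even; anisotropic at {2, 13}.

[2, 13]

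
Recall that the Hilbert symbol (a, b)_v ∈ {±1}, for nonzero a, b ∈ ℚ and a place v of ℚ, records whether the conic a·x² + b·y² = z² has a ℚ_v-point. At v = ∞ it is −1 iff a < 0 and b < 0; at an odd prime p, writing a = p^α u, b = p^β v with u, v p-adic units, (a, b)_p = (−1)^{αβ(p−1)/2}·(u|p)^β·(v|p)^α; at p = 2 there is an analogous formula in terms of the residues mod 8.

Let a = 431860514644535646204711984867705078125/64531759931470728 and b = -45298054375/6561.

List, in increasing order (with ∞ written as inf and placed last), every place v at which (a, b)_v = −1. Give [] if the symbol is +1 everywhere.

[23, 43]

(a, b) ≡ (4416874, -200767) mod (ℚ^×)²; places V = {2, 3, 5, 7, 11, 13, 19, 23, 29, 43, ∞}.
(a,b)_29: α=3, u≡14; β=1, v≡14 (mod 29); (14|29)=-1, (14|29)=-1; sign (−1)^0·-1^1·-1^3 = +1.
(a,b)_5: α=10, u≡1; β=4, v≡3 (mod 5); (1|5)=+1, (3|5)=-1; sign (−1)^0·+1^4·-1^10 = +1.
(a,b)_∞: sgn(4416874)=+, sgn(-200767)=−, so +1.
(a,b)_3: α=-24, u≡1; β=-8, v≡2 (mod 3); (1|3)=+1, (2|3)=-1; sign (−1)^0·+1^-8·-1^-24 = +1.
(a,b)_7: α=1, u≡2; β=1, v≡6 (mod 7); (2|7)=+1, (6|7)=-1; sign (−1)^1·+1^1·-1^1 = +1.
(a,b)_2: α=-3, β=0; u≡5, v≡1 (mod 8); ε(u)ε(v)=0·0, αω(v)=-3·0, βω(u)=0·1; sum ≡ 0  ⇒  +1.
(a,b)_11: α=1, u≡4; β=0, v≡4 (mod 11); (4|11)=+1, (4|11)=+1; sign (−1)^0·+1^0·+1^1 = +1.
(a,b)_23: α=7, u≡10; β=1, v≡10 (mod 23); (10|23)=-1, (10|23)=-1; sign (−1)^1·-1^1·-1^7 = -1.
(a,b)_19: α=6, u≡7; β=2, v≡17 (mod 19); (7|19)=+1, (17|19)=+1; sign (−1)^0·+1^2·+1^6 = +1.
(a,b)_43: α=5, u≡30; β=1, v≡39 (mod 43); (30|43)=-1, (39|43)=-1; sign (−1)^1·-1^1·-1^5 = -1.
(a,b)_13: α=-4, u≡7; β=0, v≡7 (mod 13); (7|13)=-1, (7|13)=-1; sign (−1)^0·-1^0·-1^-4 = +1.
Ram(4416874, -200767) = {23, 43}; no ℚ_23-point on the conic.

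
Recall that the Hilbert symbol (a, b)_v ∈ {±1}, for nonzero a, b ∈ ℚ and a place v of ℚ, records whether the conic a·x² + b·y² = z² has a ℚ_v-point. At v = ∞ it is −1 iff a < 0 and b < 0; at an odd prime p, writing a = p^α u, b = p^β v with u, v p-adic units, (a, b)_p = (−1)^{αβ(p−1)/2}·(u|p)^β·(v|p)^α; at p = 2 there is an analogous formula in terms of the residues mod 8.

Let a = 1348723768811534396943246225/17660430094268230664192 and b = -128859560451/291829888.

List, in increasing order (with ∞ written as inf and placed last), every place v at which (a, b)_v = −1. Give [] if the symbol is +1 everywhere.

Mod squares: a ≡ 2, b ≡ -1036518. Check v ∈ {∞, 2, 3, 5, 7, 17, 19, 23, 29, 37}.
v=23: a=23^-4·(≡18), b=23^-1·(≡17) mod 23; (18|23)=+1, (17|23)=-1; (−1)^{-4·-1·11}·(+1)^-1·(-1)^-4 = +1.
v=∞: 2 > 0 and -1036518 < 0  ⇒  (a,b)_∞ = +1.
v=19: a=19^6·(≡2), b=19^2·(≡10) mod 19; (2|19)=-1, (10|19)=-1; (−1)^{6·2·9}·(-1)^2·(-1)^6 = +1.
v=3: a=3^12·(≡2), b=3^5·(≡1) mod 3; (2|3)=-1, (1|3)=+1; (−1)^{12·5·1}·(-1)^5·(+1)^12 = -1.
v=37: a=37^6·(≡14), b=37^3·(≡19) mod 37; (14|37)=-1, (19|37)=-1; (−1)^{6·3·18}·(-1)^3·(-1)^6 = -1.
v=29: a=29^2·(≡18), b=29^1·(≡21) mod 29; (18|29)=-1, (21|29)=-1; (−1)^{2·1·14}·(-1)^1·(-1)^2 = -1.
v=17: a=17^-4·(≡16), b=17^-2·(≡11) mod 17; (16|17)=+1, (11|17)=-1; (−1)^{-4·-2·8}·(+1)^-2·(-1)^-4 = +1.
v=5: a=5^2·(≡2), b=5^0·(≡3) mod 5; (2|5)=-1, (3|5)=-1; (−1)^{2·0·2}·(-1)^0·(-1)^2 = +1.
v=2: v_2(a)=-17, v_2(b)=-7; units ≡ 1, 5 (mod 8); ε·ε+αω+βω = 0·0+-17·1+-7·0 ≡ 1  ⇒  (a,b)_2 = -1.
v=7: a=7^-8·(≡1), b=7^-3·(≡1) mod 7; (1|7)=+1, (1|7)=+1; (−1)^{-8·-3·3}·(+1)^-3·(+1)^-8 = +1.
(2, -1036518 / ℚ) ramifies at {2, 3, 29, 37}: a division algebra.

[2, 3, 29, 37]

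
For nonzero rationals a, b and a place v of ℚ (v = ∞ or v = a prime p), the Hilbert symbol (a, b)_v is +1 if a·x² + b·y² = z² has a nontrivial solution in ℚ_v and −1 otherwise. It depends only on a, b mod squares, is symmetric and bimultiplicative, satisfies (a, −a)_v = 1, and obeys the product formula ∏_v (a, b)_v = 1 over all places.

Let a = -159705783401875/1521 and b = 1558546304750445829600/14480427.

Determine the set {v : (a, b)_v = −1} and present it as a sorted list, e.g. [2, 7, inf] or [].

(a, b) ≡ (-667, 199578) mod (ℚ^×)²; places V = {2, 3, 5, 13, 17, 23, 29, 31, 37, ∞}.
(a,b)_29: α=1, u≡5; β=1, v≡20 (mod 29); (5|29)=+1, (20|29)=+1; sign (−1)^0·+1^1·+1^1 = +1.
(a,b)_13: α=-2, u≡12; β=-6, v≡5 (mod 13); (12|13)=+1, (5|13)=-1; sign (−1)^0·+1^-6·-1^-2 = +1.
(a,b)_2: α=0, β=5; u≡5, v≡5 (mod 8); ε(u)ε(v)=0·0, αω(v)=0·1, βω(u)=5·1; sum ≡ 1  ⇒  -1.
(a,b)_3: α=-2, u≡2; β=-1, v≡1 (mod 3); (2|3)=-1, (1|3)=+1; sign (−1)^0·-1^-1·+1^-2 = -1.
(a,b)_17: α=0, u≡4; β=2, v≡8 (mod 17); (4|17)=+1, (8|17)=+1; sign (−1)^0·+1^2·+1^0 = +1.
(a,b)_23: α=5, u≡19; β=6, v≡21 (mod 23); (19|23)=-1, (21|23)=-1; sign (−1)^0·-1^6·-1^5 = -1.
(a,b)_31: α=0, u≡6; β=1, v≡11 (mod 31); (6|31)=-1, (11|31)=-1; sign (−1)^0·-1^1·-1^0 = -1.
(a,b)_5: α=4, u≡2; β=2, v≡2 (mod 5); (2|5)=-1, (2|5)=-1; sign (−1)^0·-1^2·-1^4 = +1.
(a,b)_∞: sgn(-667)=−, sgn(199578)=+, so +1.
(a,b)_37: α=2, u≡10; β=3, v≡29 (mod 37); (10|37)=+1, (29|37)=-1; sign (−1)^0·+1^3·-1^2 = +1.
Ram(-667, 199578) = {2, 3, 23, 31}; no ℚ_2-point on the conic.

[2, 3, 23, 31]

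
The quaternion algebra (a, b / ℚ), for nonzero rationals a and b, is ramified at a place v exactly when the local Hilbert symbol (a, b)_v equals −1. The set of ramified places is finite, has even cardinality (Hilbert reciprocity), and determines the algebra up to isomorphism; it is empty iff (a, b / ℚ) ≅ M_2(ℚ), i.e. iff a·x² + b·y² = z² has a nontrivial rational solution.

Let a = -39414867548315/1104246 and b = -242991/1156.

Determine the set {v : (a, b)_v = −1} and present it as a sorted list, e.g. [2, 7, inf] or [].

[19, inf]

(a, b) ≡ (-210, -551) mod (ℚ^×)²; places V = {2, 3, 5, 7, 11, 13, 17, 19, 23, 29, 37, 43, ∞}.
(a,b)_11: α=-2, u≡7; β=0, v≡10 (mod 11); (7|11)=-1, (10|11)=-1; sign (−1)^0·-1^0·-1^-2 = +1.
(a,b)_7: α=1, u≡6; β=2, v≡4 (mod 7); (6|7)=-1, (4|7)=+1; sign (−1)^0·-1^2·+1^1 = +1.
(a,b)_29: α=2, u≡13; β=1, v≡14 (mod 29); (13|29)=+1, (14|29)=-1; sign (−1)^0·+1^1·-1^2 = +1.
(a,b)_43: α=2, u≡12; β=0, v≡34 (mod 43); (12|43)=-1, (34|43)=-1; sign (−1)^0·-1^0·-1^2 = +1.
(a,b)_∞: sgn(-210)=−, sgn(-551)=−, so -1.
(a,b)_5: α=1, u≡2; β=0, v≡4 (mod 5); (2|5)=-1, (4|5)=+1; sign (−1)^0·-1^0·+1^1 = +1.
(a,b)_13: α=-2, u≡5; β=0, v≡8 (mod 13); (5|13)=-1, (8|13)=-1; sign (−1)^0·-1^0·-1^-2 = +1.
(a,b)_17: α=0, u≡6; β=-2, v≡6 (mod 17); (6|17)=-1, (6|17)=-1; sign (−1)^0·-1^-2·-1^0 = +1.
(a,b)_37: α=2, u≡4; β=0, v≡11 (mod 37); (4|37)=+1, (11|37)=+1; sign (−1)^0·+1^0·+1^2 = +1.
(a,b)_23: α=2, u≡5; β=0, v≡16 (mod 23); (5|23)=-1, (16|23)=+1; sign (−1)^0·-1^0·+1^2 = +1.
(a,b)_19: α=0, u≡18; β=1, v≡7 (mod 19); (18|19)=-1, (7|19)=+1; sign (−1)^0·-1^1·+1^0 = -1.
(a,b)_2: α=-1, β=-2; u≡7, v≡1 (mod 8); ε(u)ε(v)=1·0, αω(v)=-1·0, βω(u)=-2·0; sum ≡ 0  ⇒  +1.
(a,b)_3: α=-3, u≡2; β=2, v≡1 (mod 3); (2|3)=-1, (1|3)=+1; sign (−1)^0·-1^2·+1^-3 = +1.
|Ram(-210, -551)| = 2, even; anisotropic at {19, ∞}.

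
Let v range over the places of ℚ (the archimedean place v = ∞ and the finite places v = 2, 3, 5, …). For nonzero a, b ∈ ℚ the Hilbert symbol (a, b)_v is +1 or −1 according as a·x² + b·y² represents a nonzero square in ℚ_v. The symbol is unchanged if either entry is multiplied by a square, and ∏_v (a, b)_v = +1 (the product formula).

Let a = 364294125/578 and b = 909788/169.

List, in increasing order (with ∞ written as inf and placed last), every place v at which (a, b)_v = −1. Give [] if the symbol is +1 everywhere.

Mod squares: a ≡ 8970, b ≡ 227447. Check v ∈ {∞, 2, 3, 5, 11, 13, 17, 19, 23, 29, 31}.
v=11: a=11^0·(≡5), b=11^1·(≡8) mod 11; (5|11)=+1, (8|11)=-1; (−1)^{0·1·5}·(+1)^1·(-1)^0 = +1.
v=23: a=23^1·(≡21), b=23^1·(≡11) mod 23; (21|23)=-1, (11|23)=-1; (−1)^{1·1·11}·(-1)^1·(-1)^1 = -1.
v=∞: 8970 > 0 and 227447 > 0  ⇒  (a,b)_∞ = +1.
v=29: a=29^0·(≡9), b=29^1·(≡7) mod 29; (9|29)=+1, (7|29)=+1; (−1)^{0·1·14}·(+1)^1·(+1)^0 = +1.
v=31: a=31^0·(≡13), b=31^1·(≡6) mod 31; (13|31)=-1, (6|31)=-1; (−1)^{0·1·15}·(-1)^1·(-1)^0 = -1.
v=17: a=17^-2·(≡10), b=17^0·(≡1) mod 17; (10|17)=-1, (1|17)=+1; (−1)^{-2·0·8}·(-1)^0·(+1)^-2 = +1.
v=13: a=13^1·(≡12), b=13^-2·(≡9) mod 13; (12|13)=+1, (9|13)=+1; (−1)^{1·-2·6}·(+1)^-2·(+1)^1 = +1.
v=2: v_2(a)=-1, v_2(b)=2; units ≡ 5, 7 (mod 8); ε·ε+αω+βω = 0·1+-1·0+2·1 ≡ 0  ⇒  (a,b)_2 = +1.
v=19: a=19^2·(≡2), b=19^0·(≡4) mod 19; (2|19)=-1, (4|19)=+1; (−1)^{2·0·9}·(-1)^0·(+1)^2 = +1.
v=5: a=5^3·(≡1), b=5^0·(≡2) mod 5; (1|5)=+1, (2|5)=-1; (−1)^{3·0·2}·(+1)^0·(-1)^3 = -1.
v=3: a=3^3·(≡2), b=3^0·(≡2) mod 3; (2|3)=-1, (2|3)=-1; (−1)^{3·0·1}·(-1)^0·(-1)^3 = -1.
Ram(8970, 227447) = {3, 5, 23, 31}; no ℚ_3-point on the conic.

[3, 5, 23, 31]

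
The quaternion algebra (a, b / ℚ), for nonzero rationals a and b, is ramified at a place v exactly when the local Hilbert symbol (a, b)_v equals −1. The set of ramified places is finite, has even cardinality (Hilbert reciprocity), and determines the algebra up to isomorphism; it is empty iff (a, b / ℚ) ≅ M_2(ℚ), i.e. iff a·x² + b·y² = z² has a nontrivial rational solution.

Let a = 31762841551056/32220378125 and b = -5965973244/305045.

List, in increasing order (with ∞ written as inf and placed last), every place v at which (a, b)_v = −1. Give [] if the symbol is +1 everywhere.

(a, b) ≡ (105, -1155) mod (ℚ^×)²; places V = {2, 3, 5, 7, 11, 13, 19, ∞}.
(a,b)_3: α=3, u≡2; β=3, v≡2 (mod 3); (2|3)=-1, (2|3)=-1; sign (−1)^1·-1^3·-1^3 = -1.
(a,b)_13: α=-4, u≡4; β=-2, v≡5 (mod 13); (4|13)=+1, (5|13)=-1; sign (−1)^0·+1^-2·-1^-4 = +1.
(a,b)_7: α=3, u≡2; β=3, v≡6 (mod 7); (2|7)=+1, (6|7)=-1; sign (−1)^1·+1^3·-1^3 = +1.
(a,b)_19: α=-2, u≡8; β=-2, v≡11 (mod 19); (8|19)=-1, (11|19)=+1; sign (−1)^0·-1^-2·+1^-2 = +1.
(a,b)_5: α=-5, u≡1; β=-1, v≡4 (mod 5); (1|5)=+1, (4|5)=+1; sign (−1)^0·+1^-1·+1^-5 = +1.
(a,b)_11: α=8, u≡6; β=5, v≡1 (mod 11); (6|11)=-1, (1|11)=+1; sign (−1)^0·-1^5·+1^8 = -1.
(a,b)_2: α=4, β=2; u≡1, v≡5 (mod 8); ε(u)ε(v)=0·0, αω(v)=4·1, βω(u)=2·0; sum ≡ 0  ⇒  +1.
(a,b)_∞: sgn(105)=+, sgn(-1155)=−, so +1.
|Ram(105, -1155)| = 2, even; anisotropic at {3, 11}.

[3, 11]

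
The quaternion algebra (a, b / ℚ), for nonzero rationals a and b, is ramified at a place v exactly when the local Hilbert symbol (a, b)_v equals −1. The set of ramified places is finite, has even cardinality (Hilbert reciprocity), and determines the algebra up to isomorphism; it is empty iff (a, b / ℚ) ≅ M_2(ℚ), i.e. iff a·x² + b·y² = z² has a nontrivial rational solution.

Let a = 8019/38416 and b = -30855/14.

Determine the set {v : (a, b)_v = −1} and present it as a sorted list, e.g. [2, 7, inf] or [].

Mod squares: a ≡ 11, b ≡ -3570. Check v ∈ {∞, 2, 3, 5, 7, 11, 17}.
v=2: v_2(a)=-4, v_2(b)=-1; units ≡ 3, 7 (mod 8); ε·ε+αω+βω = 1·1+-4·0+-1·1 ≡ 0  ⇒  (a,b)_2 = +1.
v=11: a=11^1·(≡9), b=11^2·(≡3) mod 11; (9|11)=+1, (3|11)=+1; (−1)^{1·2·5}·(+1)^2·(+1)^1 = +1.
v=∞: 11 > 0 and -3570 < 0  ⇒  (a,b)_∞ = +1.
v=5: a=5^0·(≡4), b=5^1·(≡1) mod 5; (4|5)=+1, (1|5)=+1; (−1)^{0·1·2}·(+1)^1·(+1)^0 = +1.
v=3: a=3^6·(≡2), b=3^1·(≡1) mod 3; (2|3)=-1, (1|3)=+1; (−1)^{6·1·1}·(-1)^1·(+1)^6 = -1.
v=17: a=17^0·(≡14), b=17^1·(≡10) mod 17; (14|17)=-1, (10|17)=-1; (−1)^{0·1·8}·(-1)^1·(-1)^0 = -1.
v=7: a=7^-4·(≡2), b=7^-1·(≡4) mod 7; (2|7)=+1, (4|7)=+1; (−1)^{-4·-1·3}·(+1)^-1·(+1)^-4 = +1.
|Ram(11, -3570)| = 2, even; anisotropic at {3, 17}.

[3, 17]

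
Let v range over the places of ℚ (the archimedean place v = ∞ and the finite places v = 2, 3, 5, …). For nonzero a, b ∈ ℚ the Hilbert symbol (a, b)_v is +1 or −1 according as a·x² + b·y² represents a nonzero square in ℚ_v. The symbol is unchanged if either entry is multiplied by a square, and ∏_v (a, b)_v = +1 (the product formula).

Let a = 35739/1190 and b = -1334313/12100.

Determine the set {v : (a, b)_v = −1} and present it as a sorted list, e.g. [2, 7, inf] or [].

(a, b) ≡ (13090, -57) mod (ℚ^×)²; places V = {2, 3, 5, 7, 11, 17, 19, ∞}.
(a,b)_11: α=1, u≡2; β=-2, v≡9 (mod 11); (2|11)=-1, (9|11)=+1; sign (−1)^0·-1^-2·+1^1 = +1.
(a,b)_3: α=2, u≡1; β=5, v≡2 (mod 3); (1|3)=+1, (2|3)=-1; sign (−1)^0·+1^5·-1^2 = +1.
(a,b)_2: α=-1, β=-2; u≡1, v≡7 (mod 8); ε(u)ε(v)=0·1, αω(v)=-1·0, βω(u)=-2·0; sum ≡ 0  ⇒  +1.
(a,b)_17: α=-1, u≡11; β=2, v≡11 (mod 17); (11|17)=-1, (11|17)=-1; sign (−1)^0·-1^2·-1^-1 = -1.
(a,b)_19: α=2, u≡13; β=1, v≡1 (mod 19); (13|19)=-1, (1|19)=+1; sign (−1)^0·-1^1·+1^2 = -1.
(a,b)_∞: sgn(13090)=+, sgn(-57)=−, so +1.
(a,b)_5: α=-1, u≡3; β=-2, v≡3 (mod 5); (3|5)=-1, (3|5)=-1; sign (−1)^0·-1^-2·-1^-1 = -1.
(a,b)_7: α=-1, u≡2; β=0, v≡5 (mod 7); (2|7)=+1, (5|7)=-1; sign (−1)^0·+1^0·-1^-1 = -1.
(13090, -57 / ℚ) ramifies at {5, 7, 17, 19}: a division algebra.

[5, 7, 17, 19]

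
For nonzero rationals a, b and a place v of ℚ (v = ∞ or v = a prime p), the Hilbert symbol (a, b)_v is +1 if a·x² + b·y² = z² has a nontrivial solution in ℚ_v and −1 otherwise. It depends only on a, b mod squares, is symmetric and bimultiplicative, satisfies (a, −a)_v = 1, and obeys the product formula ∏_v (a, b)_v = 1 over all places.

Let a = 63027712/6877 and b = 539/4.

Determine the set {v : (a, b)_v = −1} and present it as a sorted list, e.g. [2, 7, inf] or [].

(a, b) ≡ (8866, 11) mod (ℚ^×)²; places V = {2, 7, 11, 13, 19, 23, 31, ∞}.
(a,b)_31: α=1, u≡9; β=0, v≡3 (mod 31); (9|31)=+1, (3|31)=-1; sign (−1)^0·+1^0·-1^1 = -1.
(a,b)_13: α=-1, u≡8; β=0, v≡8 (mod 13); (8|13)=-1, (8|13)=-1; sign (−1)^0·-1^0·-1^-1 = -1.
(a,b)_∞: sgn(8866)=+, sgn(11)=+, so +1.
(a,b)_23: α=-2, u≡20; β=0, v≡14 (mod 23); (20|23)=-1, (14|23)=-1; sign (−1)^0·-1^0·-1^-2 = +1.
(a,b)_7: α=0, u≡2; β=2, v≡1 (mod 7); (2|7)=+1, (1|7)=+1; sign (−1)^0·+1^2·+1^0 = +1.
(a,b)_11: α=1, u≡1; β=1, v≡4 (mod 11); (1|11)=+1, (4|11)=+1; sign (−1)^1·+1^1·+1^1 = -1.
(a,b)_19: α=2, u≡18; β=0, v≡16 (mod 19); (18|19)=-1, (16|19)=+1; sign (−1)^0·-1^0·+1^2 = +1.
(a,b)_2: α=9, β=-2; u≡1, v≡3 (mod 8); ε(u)ε(v)=0·1, αω(v)=9·1, βω(u)=-2·0; sum ≡ 1  ⇒  -1.
Ram(8866, 11) = {2, 11, 13, 31}; no ℚ_2-point on the conic.

[2, 11, 13, 31]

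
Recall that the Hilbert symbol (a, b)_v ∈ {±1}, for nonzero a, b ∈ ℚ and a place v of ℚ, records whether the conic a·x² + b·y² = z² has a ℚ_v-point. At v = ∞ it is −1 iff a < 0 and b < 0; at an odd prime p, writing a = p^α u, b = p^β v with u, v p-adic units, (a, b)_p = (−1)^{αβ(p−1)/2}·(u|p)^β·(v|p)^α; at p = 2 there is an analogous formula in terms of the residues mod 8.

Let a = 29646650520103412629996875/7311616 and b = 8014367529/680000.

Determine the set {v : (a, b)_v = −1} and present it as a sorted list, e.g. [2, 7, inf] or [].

[3, 5, 17, 29]

Mod squares: a ≡ 7395, b ≡ 17. Check v ∈ {∞, 2, 3, 5, 7, 13, 17, 29}.
v=5: a=5^5·(≡4), b=5^-4·(≡3) mod 5; (4|5)=+1, (3|5)=-1; (−1)^{5·-4·2}·(+1)^-4·(-1)^5 = -1.
v=29: a=29^5·(≡7), b=29^2·(≡3) mod 29; (7|29)=+1, (3|29)=-1; (−1)^{5·2·14}·(+1)^2·(-1)^5 = -1.
v=7: a=7^0·(≡5), b=7^6·(≡3) mod 7; (5|7)=-1, (3|7)=-1; (−1)^{0·6·3}·(-1)^6·(-1)^0 = +1.
v=17: a=17^3·(≡3), b=17^-1·(≡16) mod 17; (3|17)=-1, (16|17)=+1; (−1)^{3·-1·8}·(-1)^-1·(+1)^3 = -1.
v=∞: 7395 > 0 and 17 > 0  ⇒  (a,b)_∞ = +1.
v=13: a=13^-4·(≡7), b=13^0·(≡10) mod 13; (7|13)=-1, (10|13)=+1; (−1)^{-4·0·6}·(-1)^0·(+1)^-4 = +1.
v=3: a=3^23·(≡2), b=3^4·(≡2) mod 3; (2|3)=-1, (2|3)=-1; (−1)^{23·4·1}·(-1)^4·(-1)^23 = -1.
v=2: v_2(a)=-8, v_2(b)=-6; units ≡ 3, 1 (mod 8); ε·ε+αω+βω = 1·0+-8·0+-6·1 ≡ 0  ⇒  (a,b)_2 = +1.
Ram(7395, 17) = {3, 5, 17, 29}; no ℚ_3-point on the conic.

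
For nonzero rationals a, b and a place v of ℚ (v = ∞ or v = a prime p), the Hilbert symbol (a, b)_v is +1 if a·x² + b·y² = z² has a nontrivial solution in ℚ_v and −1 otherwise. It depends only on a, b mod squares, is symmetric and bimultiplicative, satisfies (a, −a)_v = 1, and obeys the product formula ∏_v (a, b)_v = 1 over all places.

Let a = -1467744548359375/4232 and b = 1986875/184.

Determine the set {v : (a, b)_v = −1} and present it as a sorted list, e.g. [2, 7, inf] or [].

Mod squares: a ≡ -110, b ≡ 506. Check v ∈ {∞, 2, 5, 11, 13, 17, 23}.
v=5: a=5^7·(≡3), b=5^4·(≡1) mod 5; (3|5)=-1, (1|5)=+1; (−1)^{7·4·2}·(-1)^4·(+1)^7 = +1.
v=∞: -110 < 0 and 506 > 0  ⇒  (a,b)_∞ = +1.
v=13: a=13^2·(≡8), b=13^0·(≡10) mod 13; (8|13)=-1, (10|13)=+1; (−1)^{2·0·6}·(-1)^0·(+1)^2 = +1.
v=2: v_2(a)=-3, v_2(b)=-3; units ≡ 1, 5 (mod 8); ε·ε+αω+βω = 0·0+-3·1+-3·0 ≡ 1  ⇒  (a,b)_2 = -1.
v=17: a=17^4·(≡1), b=17^2·(≡9) mod 17; (1|17)=+1, (9|17)=+1; (−1)^{4·2·8}·(+1)^2·(+1)^4 = +1.
v=11: a=11^3·(≡3), b=11^1·(≡2) mod 11; (3|11)=+1, (2|11)=-1; (−1)^{3·1·5}·(+1)^1·(-1)^3 = +1.
v=23: a=23^-2·(≡17), b=23^-1·(≡14) mod 23; (17|23)=-1, (14|23)=-1; (−1)^{-2·-1·11}·(-1)^-1·(-1)^-2 = -1.
(-110, 506 / ℚ) ramifies at {2, 23}: a division algebra.

[2, 23]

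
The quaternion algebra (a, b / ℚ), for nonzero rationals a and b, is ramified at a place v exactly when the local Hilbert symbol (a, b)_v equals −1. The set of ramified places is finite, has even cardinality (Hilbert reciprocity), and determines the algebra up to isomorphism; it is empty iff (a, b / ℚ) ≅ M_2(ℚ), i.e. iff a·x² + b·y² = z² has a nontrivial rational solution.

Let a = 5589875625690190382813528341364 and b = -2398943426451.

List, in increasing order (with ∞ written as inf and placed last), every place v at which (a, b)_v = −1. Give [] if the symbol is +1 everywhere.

(a, b) ≡ (2185469, -24531) mod (ℚ^×)²; places V = {2, 3, 11, 13, 17, 29, 31, 37, ∞}.
(a,b)_∞: sgn(2185469)=+, sgn(-24531)=−, so +1.
(a,b)_29: α=5, u≡8; β=2, v≡2 (mod 29); (8|29)=-1, (2|29)=-1; sign (−1)^0·-1^2·-1^5 = -1.
(a,b)_13: α=3, u≡4; β=1, v≡7 (mod 13); (4|13)=+1, (7|13)=-1; sign (−1)^0·+1^1·-1^3 = -1.
(a,b)_2: α=2, β=0; u≡5, v≡5 (mod 8); ε(u)ε(v)=0·0, αω(v)=2·1, βω(u)=0·1; sum ≡ 0  ⇒  +1.
(a,b)_17: α=3, u≡7; β=1, v≡16 (mod 17); (7|17)=-1, (16|17)=+1; sign (−1)^0·-1^1·+1^3 = -1.
(a,b)_11: α=5, u≡2; β=2, v≡2 (mod 11); (2|11)=-1, (2|11)=-1; sign (−1)^0·-1^2·-1^5 = -1.
(a,b)_3: α=0, u≡2; β=1, v≡1 (mod 3); (2|3)=-1, (1|3)=+1; sign (−1)^0·-1^1·+1^0 = -1.
(a,b)_31: α=5, u≡8; β=2, v≡27 (mod 31); (8|31)=+1, (27|31)=-1; sign (−1)^0·+1^2·-1^5 = -1.
(a,b)_37: α=2, u≡7; β=1, v≡4 (mod 37); (7|37)=+1, (4|37)=+1; sign (−1)^0·+1^1·+1^2 = +1.
|Ram(2185469, -24531)| = 6, even; anisotropic at {3, 11, 13, 17, 29, 31}.

[3, 11, 13, 17, 29, 31]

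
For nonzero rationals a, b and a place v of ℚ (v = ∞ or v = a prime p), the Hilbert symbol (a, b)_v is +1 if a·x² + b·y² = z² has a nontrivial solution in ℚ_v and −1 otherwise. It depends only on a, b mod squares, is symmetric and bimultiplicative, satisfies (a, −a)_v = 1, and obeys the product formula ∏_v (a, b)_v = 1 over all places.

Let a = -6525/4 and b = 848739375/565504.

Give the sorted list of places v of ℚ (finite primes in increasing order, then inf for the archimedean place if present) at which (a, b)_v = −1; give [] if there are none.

[2, 29]

Mod squares: a ≡ -29, b ≡ 1247. Check v ∈ {∞, 2, 3, 5, 11, 29, 43, 47}.
v=5: a=5^2·(≡1), b=5^4·(≡2) mod 5; (1|5)=+1, (2|5)=-1; (−1)^{2·4·2}·(+1)^4·(-1)^2 = +1.
v=47: a=47^0·(≡2), b=47^-2·(≡8) mod 47; (2|47)=+1, (8|47)=+1; (−1)^{0·-2·23}·(+1)^-2·(+1)^0 = +1.
v=29: a=29^1·(≡9), b=29^1·(≡26) mod 29; (9|29)=+1, (26|29)=-1; (−1)^{1·1·14}·(+1)^1·(-1)^1 = -1.
v=3: a=3^2·(≡1), b=3^2·(≡2) mod 3; (1|3)=+1, (2|3)=-1; (−1)^{2·2·1}·(+1)^2·(-1)^2 = +1.
v=43: a=43^0·(≡35), b=43^1·(≡28) mod 43; (35|43)=+1, (28|43)=-1; (−1)^{0·1·21}·(+1)^1·(-1)^0 = +1.
v=11: a=11^0·(≡5), b=11^2·(≡1) mod 11; (5|11)=+1, (1|11)=+1; (−1)^{0·2·5}·(+1)^2·(+1)^0 = +1.
v=∞: -29 < 0 and 1247 > 0  ⇒  (a,b)_∞ = +1.
v=2: v_2(a)=-2, v_2(b)=-8; units ≡ 3, 7 (mod 8); ε·ε+αω+βω = 1·1+-2·0+-8·1 ≡ 1  ⇒  (a,b)_2 = -1.
(-29, 1247 / ℚ) ramifies at {2, 29}: a division algebra.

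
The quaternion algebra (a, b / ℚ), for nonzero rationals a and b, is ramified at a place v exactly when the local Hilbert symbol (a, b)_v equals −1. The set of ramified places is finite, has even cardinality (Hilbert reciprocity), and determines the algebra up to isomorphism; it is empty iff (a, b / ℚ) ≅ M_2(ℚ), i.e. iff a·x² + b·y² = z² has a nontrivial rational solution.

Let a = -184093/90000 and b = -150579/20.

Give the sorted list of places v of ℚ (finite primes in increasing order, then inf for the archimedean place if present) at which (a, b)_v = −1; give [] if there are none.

[5, inf]

(a, b) ≡ (-13, -55) mod (ℚ^×)²; places V = {2, 3, 5, 7, 11, 13, 17, ∞}.
(a,b)_5: α=-4, u≡3; β=-1, v≡4 (mod 5); (3|5)=-1, (4|5)=+1; sign (−1)^0·-1^-1·+1^-4 = -1.
(a,b)_11: α=0, u≡4; β=1, v≡8 (mod 11); (4|11)=+1, (8|11)=-1; sign (−1)^0·+1^1·-1^0 = +1.
(a,b)_2: α=-4, β=-2; u≡3, v≡1 (mod 8); ε(u)ε(v)=1·0, αω(v)=-4·0, βω(u)=-2·1; sum ≡ 0  ⇒  +1.
(a,b)_7: α=2, u≡2; β=0, v≡2 (mod 7); (2|7)=+1, (2|7)=+1; sign (−1)^0·+1^0·+1^2 = +1.
(a,b)_3: α=-2, u≡2; β=4, v≡2 (mod 3); (2|3)=-1, (2|3)=-1; sign (−1)^0·-1^4·-1^-2 = +1.
(a,b)_13: α=1, u≡9; β=2, v≡12 (mod 13); (9|13)=+1, (12|13)=+1; sign (−1)^0·+1^2·+1^1 = +1.
(a,b)_17: α=2, u≡13; β=0, v≡8 (mod 17); (13|17)=+1, (8|17)=+1; sign (−1)^0·+1^0·+1^2 = +1.
(a,b)_∞: sgn(-13)=−, sgn(-55)=−, so -1.
(-13, -55 / ℚ) ramifies at {5, ∞}: a division algebra.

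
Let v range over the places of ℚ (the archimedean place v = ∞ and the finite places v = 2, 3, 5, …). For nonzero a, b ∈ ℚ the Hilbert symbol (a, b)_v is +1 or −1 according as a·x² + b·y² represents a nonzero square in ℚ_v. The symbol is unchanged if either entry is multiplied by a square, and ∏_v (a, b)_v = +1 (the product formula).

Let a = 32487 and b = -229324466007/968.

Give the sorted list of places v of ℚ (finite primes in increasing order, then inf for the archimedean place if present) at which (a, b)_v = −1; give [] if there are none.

[7, 17]

Mod squares: a ≡ 663, b ≡ -14. Check v ∈ {∞, 2, 3, 7, 11, 13, 17}.
v=∞: 663 > 0 and -14 < 0  ⇒  (a,b)_∞ = +1.
v=17: a=17^1·(≡7), b=17^2·(≡5) mod 17; (7|17)=-1, (5|17)=-1; (−1)^{1·2·8}·(-1)^2·(-1)^1 = -1.
v=7: a=7^2·(≡5), b=7^3·(≡3) mod 7; (5|7)=-1, (3|7)=-1; (−1)^{2·3·3}·(-1)^3·(-1)^2 = -1.
v=13: a=13^1·(≡3), b=13^4·(≡12) mod 13; (3|13)=+1, (12|13)=+1; (−1)^{1·4·6}·(+1)^4·(+1)^1 = +1.
v=11: a=11^0·(≡4), b=11^-2·(≡7) mod 11; (4|11)=+1, (7|11)=-1; (−1)^{0·-2·5}·(+1)^-2·(-1)^0 = +1.
v=2: v_2(a)=0, v_2(b)=-3; units ≡ 7, 1 (mod 8); ε·ε+αω+βω = 1·0+0·0+-3·0 ≡ 0  ⇒  (a,b)_2 = +1.
v=3: a=3^1·(≡2), b=3^4·(≡1) mod 3; (2|3)=-1, (1|3)=+1; (−1)^{1·4·1}·(-1)^4·(+1)^1 = +1.
|Ram(663, -14)| = 2, even; anisotropic at {7, 17}.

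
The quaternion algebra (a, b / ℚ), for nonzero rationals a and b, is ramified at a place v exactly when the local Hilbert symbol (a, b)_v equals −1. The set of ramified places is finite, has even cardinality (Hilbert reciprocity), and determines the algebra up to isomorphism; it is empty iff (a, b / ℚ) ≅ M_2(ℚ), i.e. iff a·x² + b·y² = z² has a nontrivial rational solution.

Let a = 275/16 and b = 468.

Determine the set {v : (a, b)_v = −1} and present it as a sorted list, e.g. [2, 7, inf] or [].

[11, 13]

(a, b) ≡ (11, 13) mod (ℚ^×)²; places V = {2, 3, 5, 11, 13, ∞}.
(a,b)_11: α=1, u≡5; β=0, v≡6 (mod 11); (5|11)=+1, (6|11)=-1; sign (−1)^0·+1^0·-1^1 = -1.
(a,b)_2: α=-4, β=2; u≡3, v≡5 (mod 8); ε(u)ε(v)=1·0, αω(v)=-4·1, βω(u)=2·1; sum ≡ 0  ⇒  +1.
(a,b)_3: α=0, u≡2; β=2, v≡1 (mod 3); (2|3)=-1, (1|3)=+1; sign (−1)^0·-1^2·+1^0 = +1.
(a,b)_5: α=2, u≡1; β=0, v≡3 (mod 5); (1|5)=+1, (3|5)=-1; sign (−1)^0·+1^0·-1^2 = +1.
(a,b)_13: α=0, u≡5; β=1, v≡10 (mod 13); (5|13)=-1, (10|13)=+1; sign (−1)^0·-1^1·+1^0 = -1.
(a,b)_∞: sgn(11)=+, sgn(13)=+, so +1.
|Ram(11, 13)| = 2, even; anisotropic at {11, 13}.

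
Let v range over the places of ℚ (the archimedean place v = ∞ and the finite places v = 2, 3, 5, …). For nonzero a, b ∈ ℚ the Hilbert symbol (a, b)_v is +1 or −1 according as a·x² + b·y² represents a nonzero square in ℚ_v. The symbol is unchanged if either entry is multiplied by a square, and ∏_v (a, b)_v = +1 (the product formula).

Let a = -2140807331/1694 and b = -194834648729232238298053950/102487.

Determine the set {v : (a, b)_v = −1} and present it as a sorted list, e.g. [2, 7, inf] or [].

[7, 13, 17, 31, 43, inf]

Mod squares: a ≡ -95914, b ≡ -7826. Check v ∈ {∞, 2, 3, 5, 7, 11, 13, 17, 31, 43}.
v=7: a=7^-1·(≡4), b=7^-1·(≡2) mod 7; (4|7)=+1, (2|7)=+1; (−1)^{-1·-1·3}·(+1)^-1·(+1)^-1 = -1.
v=43: a=43^2·(≡5), b=43^5·(≡29) mod 43; (5|43)=-1, (29|43)=-1; (−1)^{2·5·21}·(-1)^5·(-1)^2 = -1.
v=∞: -95914 < 0 and -7826 < 0  ⇒  (a,b)_∞ = -1.
v=13: a=13^3·(≡11), b=13^9·(≡4) mod 13; (11|13)=-1, (4|13)=+1; (−1)^{3·9·6}·(-1)^9·(+1)^3 = -1.
v=31: a=31^1·(≡6), b=31^2·(≡12) mod 31; (6|31)=-1, (12|31)=-1; (−1)^{1·2·15}·(-1)^2·(-1)^1 = -1.
v=5: a=5^0·(≡1), b=5^2·(≡1) mod 5; (1|5)=+1, (1|5)=+1; (−1)^{0·2·2}·(+1)^2·(+1)^0 = +1.
v=2: v_2(a)=-1, v_2(b)=1; units ≡ 3, 7 (mod 8); ε·ε+αω+βω = 1·1+-1·0+1·1 ≡ 0  ⇒  (a,b)_2 = +1.
v=17: a=17^1·(≡8), b=17^2·(≡7) mod 17; (8|17)=+1, (7|17)=-1; (−1)^{1·2·8}·(+1)^2·(-1)^1 = -1.
v=11: a=11^-2·(≡10), b=11^-4·(≡7) mod 11; (10|11)=-1, (7|11)=-1; (−1)^{-2·-4·5}·(-1)^-4·(-1)^-2 = +1.
v=3: a=3^0·(≡2), b=3^2·(≡1) mod 3; (2|3)=-1, (1|3)=+1; (−1)^{0·2·1}·(-1)^2·(+1)^0 = +1.
|Ram(-95914, -7826)| = 6, even; anisotropic at {7, 13, 17, 31, 43, ∞}.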